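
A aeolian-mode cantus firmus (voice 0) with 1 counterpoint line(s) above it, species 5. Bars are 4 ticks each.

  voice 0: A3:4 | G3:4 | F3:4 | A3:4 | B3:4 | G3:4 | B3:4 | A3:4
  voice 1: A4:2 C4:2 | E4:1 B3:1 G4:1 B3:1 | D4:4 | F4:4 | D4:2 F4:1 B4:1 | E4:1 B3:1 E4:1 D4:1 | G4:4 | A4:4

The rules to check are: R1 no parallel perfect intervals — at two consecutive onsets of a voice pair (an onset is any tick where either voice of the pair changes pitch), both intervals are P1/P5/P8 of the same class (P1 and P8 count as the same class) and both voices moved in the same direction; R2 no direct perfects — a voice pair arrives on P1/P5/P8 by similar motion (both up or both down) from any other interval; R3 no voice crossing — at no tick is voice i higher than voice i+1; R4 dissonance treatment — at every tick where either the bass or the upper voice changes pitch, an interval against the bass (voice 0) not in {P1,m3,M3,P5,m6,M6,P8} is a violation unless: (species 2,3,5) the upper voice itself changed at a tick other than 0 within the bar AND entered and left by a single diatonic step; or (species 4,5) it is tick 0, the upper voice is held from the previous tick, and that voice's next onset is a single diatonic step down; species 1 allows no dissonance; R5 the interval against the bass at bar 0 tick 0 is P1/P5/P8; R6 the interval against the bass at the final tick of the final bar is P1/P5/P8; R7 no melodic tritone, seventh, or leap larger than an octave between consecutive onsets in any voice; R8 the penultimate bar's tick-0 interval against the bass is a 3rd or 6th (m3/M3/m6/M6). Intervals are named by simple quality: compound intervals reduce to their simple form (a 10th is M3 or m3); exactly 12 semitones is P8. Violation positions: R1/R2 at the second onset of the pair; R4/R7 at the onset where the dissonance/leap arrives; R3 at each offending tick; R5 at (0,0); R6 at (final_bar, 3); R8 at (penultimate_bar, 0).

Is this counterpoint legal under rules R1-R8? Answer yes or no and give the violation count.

No (2 violations)

bar 0: v0=A3 v1=A4 (P8)
bar 1: v0=G3 v1=E4 (M6)
bar 2: v0=F3 v1=D4 (M6)
bar 3: v0=A3 v1=F4 (m6)
bar 4: v0=B3 v1=D4 (m3)
bar 5: v0=G3 v1=E4 (M6)
bar 6: v0=B3 v1=G4 (m6)
bar 7: v0=A3 v1=A4 (P8)
  R4 @ bar4.2: B3/F4 TT untreated
  R7 @ bar4.3: F4->B4 leap 6st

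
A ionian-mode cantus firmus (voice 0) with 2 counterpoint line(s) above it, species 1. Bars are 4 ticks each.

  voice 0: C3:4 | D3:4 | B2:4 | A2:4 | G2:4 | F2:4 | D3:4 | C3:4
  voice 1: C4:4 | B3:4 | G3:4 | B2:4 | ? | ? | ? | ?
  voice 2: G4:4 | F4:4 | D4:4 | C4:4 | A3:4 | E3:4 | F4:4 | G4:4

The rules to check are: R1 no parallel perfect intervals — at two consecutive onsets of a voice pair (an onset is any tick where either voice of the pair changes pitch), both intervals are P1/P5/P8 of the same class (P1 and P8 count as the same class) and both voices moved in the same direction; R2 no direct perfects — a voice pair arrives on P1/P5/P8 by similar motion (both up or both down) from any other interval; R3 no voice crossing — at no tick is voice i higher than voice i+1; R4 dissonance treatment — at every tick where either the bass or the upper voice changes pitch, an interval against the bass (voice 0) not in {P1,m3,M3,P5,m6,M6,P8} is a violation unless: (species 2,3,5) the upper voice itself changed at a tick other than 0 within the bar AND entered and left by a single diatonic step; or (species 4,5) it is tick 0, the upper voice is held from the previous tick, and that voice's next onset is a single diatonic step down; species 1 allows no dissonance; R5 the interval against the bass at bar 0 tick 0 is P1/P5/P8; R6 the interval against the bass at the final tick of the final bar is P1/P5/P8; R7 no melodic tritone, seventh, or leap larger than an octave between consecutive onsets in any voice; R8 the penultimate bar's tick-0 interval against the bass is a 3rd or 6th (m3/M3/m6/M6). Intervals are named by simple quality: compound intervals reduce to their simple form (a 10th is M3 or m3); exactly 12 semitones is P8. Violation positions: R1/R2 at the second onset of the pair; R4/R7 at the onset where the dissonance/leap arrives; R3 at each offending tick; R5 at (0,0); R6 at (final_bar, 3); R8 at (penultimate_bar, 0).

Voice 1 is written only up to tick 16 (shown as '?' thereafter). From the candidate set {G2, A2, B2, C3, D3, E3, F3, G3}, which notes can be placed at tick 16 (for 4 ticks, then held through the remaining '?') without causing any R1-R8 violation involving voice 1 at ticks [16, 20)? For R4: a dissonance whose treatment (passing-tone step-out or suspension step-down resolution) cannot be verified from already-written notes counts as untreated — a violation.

{B2, D3, E3, G3}

G2: violates R2
A2: violates R2,R4
B2: legal
C3: violates R4
D3: legal
E3: legal
F3: violates R4,R7
G3: legal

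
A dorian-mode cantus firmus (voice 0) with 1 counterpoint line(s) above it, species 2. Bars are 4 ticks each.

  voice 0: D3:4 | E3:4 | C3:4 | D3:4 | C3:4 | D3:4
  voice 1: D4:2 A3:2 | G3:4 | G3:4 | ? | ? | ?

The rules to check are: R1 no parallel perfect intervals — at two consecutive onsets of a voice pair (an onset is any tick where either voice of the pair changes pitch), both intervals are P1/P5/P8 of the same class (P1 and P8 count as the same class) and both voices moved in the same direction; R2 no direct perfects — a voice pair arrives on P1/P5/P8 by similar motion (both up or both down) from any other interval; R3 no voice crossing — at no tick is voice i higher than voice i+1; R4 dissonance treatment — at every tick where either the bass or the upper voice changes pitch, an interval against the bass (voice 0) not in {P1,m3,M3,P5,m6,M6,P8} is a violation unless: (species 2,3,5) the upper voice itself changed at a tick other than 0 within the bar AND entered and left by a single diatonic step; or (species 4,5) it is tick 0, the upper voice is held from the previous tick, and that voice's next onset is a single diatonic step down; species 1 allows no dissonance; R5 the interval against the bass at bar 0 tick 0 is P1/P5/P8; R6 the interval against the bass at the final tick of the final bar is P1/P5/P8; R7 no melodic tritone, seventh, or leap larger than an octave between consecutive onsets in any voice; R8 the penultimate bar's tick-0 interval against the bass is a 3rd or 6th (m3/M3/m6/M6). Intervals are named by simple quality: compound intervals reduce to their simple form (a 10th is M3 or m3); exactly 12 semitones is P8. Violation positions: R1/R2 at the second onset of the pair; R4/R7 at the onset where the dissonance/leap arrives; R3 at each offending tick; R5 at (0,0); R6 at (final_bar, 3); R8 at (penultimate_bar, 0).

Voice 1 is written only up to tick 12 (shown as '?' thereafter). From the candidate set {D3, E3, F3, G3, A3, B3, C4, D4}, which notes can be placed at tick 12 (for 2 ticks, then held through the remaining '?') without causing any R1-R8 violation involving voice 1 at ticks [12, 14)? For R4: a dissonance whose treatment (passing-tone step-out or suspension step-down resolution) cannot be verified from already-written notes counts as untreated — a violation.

D3: legal
E3: violates R4
F3: legal
G3: violates R4
A3: violates R1
B3: legal
C4: violates R4
D4: violates R2

{B3, D3, F3}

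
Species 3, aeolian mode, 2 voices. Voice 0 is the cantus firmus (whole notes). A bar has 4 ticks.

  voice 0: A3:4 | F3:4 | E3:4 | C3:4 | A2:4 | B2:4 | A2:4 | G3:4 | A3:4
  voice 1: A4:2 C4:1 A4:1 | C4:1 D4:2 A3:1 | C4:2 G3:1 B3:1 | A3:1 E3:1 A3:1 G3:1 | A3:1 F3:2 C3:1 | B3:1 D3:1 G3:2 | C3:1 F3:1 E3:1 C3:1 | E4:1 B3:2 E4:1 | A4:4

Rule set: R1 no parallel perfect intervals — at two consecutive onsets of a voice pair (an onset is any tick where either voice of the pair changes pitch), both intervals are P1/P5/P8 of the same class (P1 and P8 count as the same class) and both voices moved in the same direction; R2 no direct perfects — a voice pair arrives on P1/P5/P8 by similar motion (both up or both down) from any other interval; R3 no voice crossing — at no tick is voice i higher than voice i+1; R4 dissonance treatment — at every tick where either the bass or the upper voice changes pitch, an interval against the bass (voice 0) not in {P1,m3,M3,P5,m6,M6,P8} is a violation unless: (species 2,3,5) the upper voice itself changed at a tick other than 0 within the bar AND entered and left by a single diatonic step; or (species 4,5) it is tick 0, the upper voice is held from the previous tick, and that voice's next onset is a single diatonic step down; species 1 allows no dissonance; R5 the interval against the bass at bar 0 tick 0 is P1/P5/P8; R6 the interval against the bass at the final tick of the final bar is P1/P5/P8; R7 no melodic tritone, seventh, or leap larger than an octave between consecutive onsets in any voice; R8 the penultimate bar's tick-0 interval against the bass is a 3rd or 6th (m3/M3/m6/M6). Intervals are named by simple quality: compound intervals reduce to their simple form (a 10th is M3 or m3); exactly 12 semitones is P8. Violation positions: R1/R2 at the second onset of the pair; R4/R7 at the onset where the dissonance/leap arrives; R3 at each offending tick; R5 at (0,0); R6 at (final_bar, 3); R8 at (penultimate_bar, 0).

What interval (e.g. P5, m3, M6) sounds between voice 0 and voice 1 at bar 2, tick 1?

voice 0=E3 voice 1=C4 -> m6

m6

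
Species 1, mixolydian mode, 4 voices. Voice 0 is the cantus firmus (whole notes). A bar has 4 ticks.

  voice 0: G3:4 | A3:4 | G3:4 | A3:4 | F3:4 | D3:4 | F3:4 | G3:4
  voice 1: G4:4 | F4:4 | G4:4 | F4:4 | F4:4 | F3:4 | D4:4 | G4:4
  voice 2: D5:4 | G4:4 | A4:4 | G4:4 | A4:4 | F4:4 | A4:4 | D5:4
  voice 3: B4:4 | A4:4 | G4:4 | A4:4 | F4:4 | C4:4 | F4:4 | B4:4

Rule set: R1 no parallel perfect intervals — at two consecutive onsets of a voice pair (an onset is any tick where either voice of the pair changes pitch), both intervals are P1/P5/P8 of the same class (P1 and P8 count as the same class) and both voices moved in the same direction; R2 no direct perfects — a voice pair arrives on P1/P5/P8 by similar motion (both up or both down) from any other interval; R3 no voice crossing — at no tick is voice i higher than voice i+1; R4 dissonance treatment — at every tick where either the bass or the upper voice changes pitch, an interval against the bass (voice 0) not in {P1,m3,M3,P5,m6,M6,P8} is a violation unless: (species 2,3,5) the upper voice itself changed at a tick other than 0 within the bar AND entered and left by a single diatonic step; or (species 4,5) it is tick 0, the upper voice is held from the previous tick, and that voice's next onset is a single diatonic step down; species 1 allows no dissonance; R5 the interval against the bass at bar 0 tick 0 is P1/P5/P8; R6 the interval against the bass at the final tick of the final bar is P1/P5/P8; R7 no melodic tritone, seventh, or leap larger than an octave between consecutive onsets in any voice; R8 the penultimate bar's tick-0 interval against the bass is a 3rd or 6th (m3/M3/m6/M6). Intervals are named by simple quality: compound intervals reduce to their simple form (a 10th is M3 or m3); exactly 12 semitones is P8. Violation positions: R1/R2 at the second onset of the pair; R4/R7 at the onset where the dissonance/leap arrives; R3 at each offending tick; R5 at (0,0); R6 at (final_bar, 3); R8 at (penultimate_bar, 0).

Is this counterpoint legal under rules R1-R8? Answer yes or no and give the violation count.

No (42 violations)

bar 0: v0=G3 v1=G4 v2=D5 v3=B4 (M3)
bar 1: v0=A3 v1=F4 v2=G4 v3=A4 (P8)
bar 2: v0=G3 v1=G4 v2=A4 v3=G4 (P8)
bar 3: v0=A3 v1=F4 v2=G4 v3=A4 (P8)
bar 4: v0=F3 v1=F4 v2=A4 v3=F4 (P8)
bar 5: v0=D3 v1=F3 v2=F4 v3=C4 (m7)
bar 6: v0=F3 v1=D4 v2=A4 v3=F4 (P8)
bar 7: v0=G3 v1=G4 v2=D5 v3=B4 (M3)
  R3 @ bar0.0: D5 above B4
  R5 @ bar0.0: opens on M3
  R3 @ bar0.1: D5 above B4
  R3 @ bar0.2: D5 above B4
  R3 @ bar0.3: D5 above B4
  R4 @ bar1.0: A3/G4 m7 untreated
  R1 @ bar2.0: A3/A4 P8 -> G3/G4 P8 similar
  R3 @ bar2.0: A4 above G4
  R4 @ bar2.0: G3/A4 M2 untreated
  R3 @ bar2.1: A4 above G4
  R3 @ bar2.2: A4 above G4
  R3 @ bar2.3: A4 above G4
  R1 @ bar3.0: G3/G4 P8 -> A3/A4 P8 similar
  R4 @ bar3.0: A3/G4 m7 untreated
  R1 @ bar4.0: A3/A4 P8 -> F3/F4 P8 similar
  R3 @ bar4.0: A4 above F4
  R3 @ bar4.1: A4 above F4
  R3 @ bar4.2: A4 above F4
  R3 @ bar4.3: A4 above F4
  R2 @ bar5.0: F4/A4 M3 -> F3/F4 P8 similar
  R2 @ bar5.0: F4/F4 P1 -> F3/C4 P5 similar
  R3 @ bar5.0: F4 above C4
  R4 @ bar5.0: D3/C4 m7 untreated
  R3 @ bar5.1: F4 above C4
  R3 @ bar5.2: F4 above C4
  R3 @ bar5.3: F4 above C4
  R2 @ bar6.0: D3/C4 m7 -> F3/F4 P8 similar
  R2 @ bar6.0: F3/F4 P8 -> D4/A4 P5 similar
  R3 @ bar6.0: A4 above F4
  R8 @ bar6.0: penult P8 not 3rd/6th
  R3 @ bar6.1: A4 above F4
  R3 @ bar6.2: A4 above F4
  R3 @ bar6.3: A4 above F4
  R1 @ bar7.0: D4/A4 P5 -> G4/D5 P5 similar
  R2 @ bar7.0: F3/D4 M6 -> G3/G4 P8 similar
  R2 @ bar7.0: F3/A4 M3 -> G3/D5 P5 similar
  R3 @ bar7.0: D5 above B4
  R7 @ bar7.0: F4->B4 leap 6st
  R3 @ bar7.1: D5 above B4
  R3 @ bar7.2: D5 above B4
  R3 @ bar7.3: D5 above B4
  R6 @ bar7.3: closes on M3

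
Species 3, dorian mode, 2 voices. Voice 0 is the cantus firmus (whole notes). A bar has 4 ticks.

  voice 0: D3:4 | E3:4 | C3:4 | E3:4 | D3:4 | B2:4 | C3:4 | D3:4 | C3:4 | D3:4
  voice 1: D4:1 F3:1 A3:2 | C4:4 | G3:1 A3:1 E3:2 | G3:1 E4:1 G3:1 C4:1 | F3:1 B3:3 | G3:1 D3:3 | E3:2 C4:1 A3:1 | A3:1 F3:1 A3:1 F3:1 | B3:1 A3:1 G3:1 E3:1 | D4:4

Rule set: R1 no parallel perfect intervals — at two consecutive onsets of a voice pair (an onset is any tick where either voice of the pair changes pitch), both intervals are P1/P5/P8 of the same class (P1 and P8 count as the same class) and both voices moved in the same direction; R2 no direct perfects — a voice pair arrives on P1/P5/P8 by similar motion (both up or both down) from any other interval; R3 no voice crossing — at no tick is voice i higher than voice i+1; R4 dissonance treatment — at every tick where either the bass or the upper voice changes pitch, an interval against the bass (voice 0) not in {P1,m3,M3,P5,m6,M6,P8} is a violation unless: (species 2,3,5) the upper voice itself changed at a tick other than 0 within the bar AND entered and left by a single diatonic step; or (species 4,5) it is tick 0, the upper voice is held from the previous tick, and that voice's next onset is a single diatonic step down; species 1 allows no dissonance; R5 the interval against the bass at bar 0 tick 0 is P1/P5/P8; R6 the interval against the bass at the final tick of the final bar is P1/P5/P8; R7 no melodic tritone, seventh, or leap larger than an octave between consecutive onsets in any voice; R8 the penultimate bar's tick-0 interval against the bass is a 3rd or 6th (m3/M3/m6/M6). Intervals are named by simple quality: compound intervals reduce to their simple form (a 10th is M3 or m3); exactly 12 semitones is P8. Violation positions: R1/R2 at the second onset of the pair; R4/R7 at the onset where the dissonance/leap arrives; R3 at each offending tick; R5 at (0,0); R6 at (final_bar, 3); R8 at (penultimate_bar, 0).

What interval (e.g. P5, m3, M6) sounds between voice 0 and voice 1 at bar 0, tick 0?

P8

voice 0=D3 voice 1=D4 -> P8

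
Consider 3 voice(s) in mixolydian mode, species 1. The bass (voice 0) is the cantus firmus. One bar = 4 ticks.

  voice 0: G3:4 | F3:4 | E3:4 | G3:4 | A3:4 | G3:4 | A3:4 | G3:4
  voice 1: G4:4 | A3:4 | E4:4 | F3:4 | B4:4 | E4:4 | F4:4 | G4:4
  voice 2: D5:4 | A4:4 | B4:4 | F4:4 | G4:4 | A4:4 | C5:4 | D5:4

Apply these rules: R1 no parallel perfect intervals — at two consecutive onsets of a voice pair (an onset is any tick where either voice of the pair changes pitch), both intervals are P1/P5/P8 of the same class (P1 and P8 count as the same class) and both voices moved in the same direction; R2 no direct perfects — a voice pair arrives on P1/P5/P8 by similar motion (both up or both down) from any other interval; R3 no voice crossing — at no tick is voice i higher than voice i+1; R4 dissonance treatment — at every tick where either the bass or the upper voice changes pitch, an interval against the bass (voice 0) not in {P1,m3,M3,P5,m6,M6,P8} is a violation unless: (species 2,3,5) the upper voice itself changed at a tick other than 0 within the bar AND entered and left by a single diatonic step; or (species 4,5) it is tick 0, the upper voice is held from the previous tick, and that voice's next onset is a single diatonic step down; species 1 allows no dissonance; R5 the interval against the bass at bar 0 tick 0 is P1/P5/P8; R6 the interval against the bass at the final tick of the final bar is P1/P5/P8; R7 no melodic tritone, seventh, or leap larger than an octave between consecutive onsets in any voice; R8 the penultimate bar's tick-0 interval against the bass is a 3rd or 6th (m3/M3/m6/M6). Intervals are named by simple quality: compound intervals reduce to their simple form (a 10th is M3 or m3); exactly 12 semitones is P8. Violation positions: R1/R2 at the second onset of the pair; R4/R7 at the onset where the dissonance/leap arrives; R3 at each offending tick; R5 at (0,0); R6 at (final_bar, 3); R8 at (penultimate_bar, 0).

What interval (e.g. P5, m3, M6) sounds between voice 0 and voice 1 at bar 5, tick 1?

M6

voice 0=G3 voice 1=E4 -> M6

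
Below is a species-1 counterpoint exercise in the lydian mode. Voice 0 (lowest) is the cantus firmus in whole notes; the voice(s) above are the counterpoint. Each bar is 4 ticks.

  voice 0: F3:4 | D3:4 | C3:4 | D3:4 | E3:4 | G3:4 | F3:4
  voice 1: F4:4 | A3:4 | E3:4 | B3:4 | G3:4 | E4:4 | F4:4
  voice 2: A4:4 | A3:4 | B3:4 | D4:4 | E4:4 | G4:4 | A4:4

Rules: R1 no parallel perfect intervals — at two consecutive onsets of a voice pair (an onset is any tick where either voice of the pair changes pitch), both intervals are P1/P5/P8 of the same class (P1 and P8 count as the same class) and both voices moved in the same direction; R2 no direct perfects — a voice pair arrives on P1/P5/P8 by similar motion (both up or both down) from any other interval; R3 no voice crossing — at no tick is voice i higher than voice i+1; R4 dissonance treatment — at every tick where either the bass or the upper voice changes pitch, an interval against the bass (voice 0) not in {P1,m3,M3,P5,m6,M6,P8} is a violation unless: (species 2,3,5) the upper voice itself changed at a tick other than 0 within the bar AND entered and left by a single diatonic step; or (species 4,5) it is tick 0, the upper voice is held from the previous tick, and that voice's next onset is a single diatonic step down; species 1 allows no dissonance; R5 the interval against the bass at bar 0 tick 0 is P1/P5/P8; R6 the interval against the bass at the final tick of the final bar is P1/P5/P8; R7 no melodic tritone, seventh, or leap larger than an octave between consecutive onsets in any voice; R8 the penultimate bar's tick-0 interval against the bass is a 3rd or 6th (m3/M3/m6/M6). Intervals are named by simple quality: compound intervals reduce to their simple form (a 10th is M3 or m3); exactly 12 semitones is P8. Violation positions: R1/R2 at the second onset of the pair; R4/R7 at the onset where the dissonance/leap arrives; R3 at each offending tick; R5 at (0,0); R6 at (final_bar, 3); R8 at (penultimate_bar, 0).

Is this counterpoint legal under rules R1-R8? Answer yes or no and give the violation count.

No (10 violations)

bar 0: v0=F3 v1=F4 v2=A4 (M3)
bar 1: v0=D3 v1=A3 v2=A3 (P5)
bar 2: v0=C3 v1=E3 v2=B3 (M7)
bar 3: v0=D3 v1=B3 v2=D4 (P8)
bar 4: v0=E3 v1=G3 v2=E4 (P8)
bar 5: v0=G3 v1=E4 v2=G4 (P8)
bar 6: v0=F3 v1=F4 v2=A4 (M3)
  R5 @ bar0.0: opens on M3
  R2 @ bar1.0: F3/F4 P8 -> D3/A3 P5 similar
  R2 @ bar1.0: F3/A4 M3 -> D3/A3 P5 similar
  R2 @ bar1.0: F4/A4 M3 -> A3/A3 P1 similar
  R4 @ bar2.0: C3/B3 M7 untreated
  R2 @ bar3.0: C3/B3 M7 -> D3/D4 P8 similar
  R1 @ bar4.0: D3/D4 P8 -> E3/E4 P8 similar
  R1 @ bar5.0: E3/E4 P8 -> G3/G4 P8 similar
  R8 @ bar5.0: penult P8 not 3rd/6th
  R6 @ bar6.3: closes on M3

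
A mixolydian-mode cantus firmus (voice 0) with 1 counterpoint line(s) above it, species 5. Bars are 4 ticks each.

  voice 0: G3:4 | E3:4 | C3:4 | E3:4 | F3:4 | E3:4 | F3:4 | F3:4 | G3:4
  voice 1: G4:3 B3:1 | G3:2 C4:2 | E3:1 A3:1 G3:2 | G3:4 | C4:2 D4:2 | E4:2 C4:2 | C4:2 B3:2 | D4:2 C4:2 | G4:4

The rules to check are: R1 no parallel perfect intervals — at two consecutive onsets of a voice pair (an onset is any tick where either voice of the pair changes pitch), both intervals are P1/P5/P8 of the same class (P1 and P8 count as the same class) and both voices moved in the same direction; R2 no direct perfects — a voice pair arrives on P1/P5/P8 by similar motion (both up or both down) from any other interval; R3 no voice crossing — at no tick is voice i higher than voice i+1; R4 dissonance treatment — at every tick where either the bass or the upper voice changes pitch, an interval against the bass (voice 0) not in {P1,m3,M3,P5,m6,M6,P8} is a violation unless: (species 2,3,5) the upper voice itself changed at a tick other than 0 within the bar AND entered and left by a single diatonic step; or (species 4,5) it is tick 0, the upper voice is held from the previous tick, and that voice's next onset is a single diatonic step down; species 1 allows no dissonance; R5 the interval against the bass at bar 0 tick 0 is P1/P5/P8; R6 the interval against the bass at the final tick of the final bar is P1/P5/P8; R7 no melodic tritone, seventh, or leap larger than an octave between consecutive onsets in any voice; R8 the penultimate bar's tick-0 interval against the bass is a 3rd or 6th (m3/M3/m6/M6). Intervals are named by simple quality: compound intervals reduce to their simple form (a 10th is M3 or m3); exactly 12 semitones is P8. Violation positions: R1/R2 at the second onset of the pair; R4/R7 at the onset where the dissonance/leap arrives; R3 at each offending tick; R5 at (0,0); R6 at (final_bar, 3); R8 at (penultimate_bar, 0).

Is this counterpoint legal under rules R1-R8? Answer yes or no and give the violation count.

bar 0: v0=G3 v1=G4 (P8)
bar 1: v0=E3 v1=G3 (m3)
bar 2: v0=C3 v1=E3 (M3)
bar 3: v0=E3 v1=G3 (m3)
bar 4: v0=F3 v1=C4 (P5)
bar 5: v0=E3 v1=E4 (P8)
bar 6: v0=F3 v1=C4 (P5)
bar 7: v0=F3 v1=D4 (M6)
bar 8: v0=G3 v1=G4 (P8)
  R2 @ bar4.0: E3/G3 m3 -> F3/C4 P5 similar
  R4 @ bar6.2: F3/B3 TT untreated
  R2 @ bar8.0: F3/C4 P5 -> G3/G4 P8 similar

No (3 violations)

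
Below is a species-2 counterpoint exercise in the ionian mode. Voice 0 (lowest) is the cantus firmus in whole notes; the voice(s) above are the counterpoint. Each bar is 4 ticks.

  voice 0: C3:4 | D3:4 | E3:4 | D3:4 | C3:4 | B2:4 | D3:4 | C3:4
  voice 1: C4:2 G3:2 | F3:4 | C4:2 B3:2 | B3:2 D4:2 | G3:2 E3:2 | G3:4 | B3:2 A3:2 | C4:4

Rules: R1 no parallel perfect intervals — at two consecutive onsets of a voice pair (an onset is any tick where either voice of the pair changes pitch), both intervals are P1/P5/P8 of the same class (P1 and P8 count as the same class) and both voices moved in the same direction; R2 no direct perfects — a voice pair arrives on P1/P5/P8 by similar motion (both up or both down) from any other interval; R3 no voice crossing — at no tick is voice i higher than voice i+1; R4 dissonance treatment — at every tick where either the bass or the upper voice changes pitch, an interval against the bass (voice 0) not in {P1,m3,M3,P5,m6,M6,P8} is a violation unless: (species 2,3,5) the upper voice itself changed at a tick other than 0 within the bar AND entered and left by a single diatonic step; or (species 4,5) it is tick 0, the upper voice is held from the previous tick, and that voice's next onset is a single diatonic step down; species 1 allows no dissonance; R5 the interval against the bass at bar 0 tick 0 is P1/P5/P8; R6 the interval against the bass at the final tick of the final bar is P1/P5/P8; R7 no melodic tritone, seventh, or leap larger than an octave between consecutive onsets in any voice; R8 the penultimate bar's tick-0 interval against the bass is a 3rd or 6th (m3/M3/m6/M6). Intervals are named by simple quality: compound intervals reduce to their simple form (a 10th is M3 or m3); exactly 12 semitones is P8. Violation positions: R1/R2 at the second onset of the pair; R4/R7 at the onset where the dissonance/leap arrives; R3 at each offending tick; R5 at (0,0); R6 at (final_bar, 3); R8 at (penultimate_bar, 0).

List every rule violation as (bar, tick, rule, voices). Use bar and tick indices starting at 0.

bar 0: v0=C3 v1=C4 downbeat P8
bar 1: v0=D3 v1=F3 downbeat m3
bar 2: v0=E3 v1=C4 downbeat m6
bar 3: v0=D3 v1=B3 downbeat M6
bar 4: v0=C3 v1=G3 downbeat P5
bar 5: v0=B2 v1=G3 downbeat m6
bar 6: v0=D3 v1=B3 downbeat M6
bar 7: v0=C3 v1=C4 downbeat P8
  -> R2 @ bar 4 tick 0 v(0, 1): D3/D4 P8 -> C3/G3 P5 similar

(4, 0, R2, (0, 1))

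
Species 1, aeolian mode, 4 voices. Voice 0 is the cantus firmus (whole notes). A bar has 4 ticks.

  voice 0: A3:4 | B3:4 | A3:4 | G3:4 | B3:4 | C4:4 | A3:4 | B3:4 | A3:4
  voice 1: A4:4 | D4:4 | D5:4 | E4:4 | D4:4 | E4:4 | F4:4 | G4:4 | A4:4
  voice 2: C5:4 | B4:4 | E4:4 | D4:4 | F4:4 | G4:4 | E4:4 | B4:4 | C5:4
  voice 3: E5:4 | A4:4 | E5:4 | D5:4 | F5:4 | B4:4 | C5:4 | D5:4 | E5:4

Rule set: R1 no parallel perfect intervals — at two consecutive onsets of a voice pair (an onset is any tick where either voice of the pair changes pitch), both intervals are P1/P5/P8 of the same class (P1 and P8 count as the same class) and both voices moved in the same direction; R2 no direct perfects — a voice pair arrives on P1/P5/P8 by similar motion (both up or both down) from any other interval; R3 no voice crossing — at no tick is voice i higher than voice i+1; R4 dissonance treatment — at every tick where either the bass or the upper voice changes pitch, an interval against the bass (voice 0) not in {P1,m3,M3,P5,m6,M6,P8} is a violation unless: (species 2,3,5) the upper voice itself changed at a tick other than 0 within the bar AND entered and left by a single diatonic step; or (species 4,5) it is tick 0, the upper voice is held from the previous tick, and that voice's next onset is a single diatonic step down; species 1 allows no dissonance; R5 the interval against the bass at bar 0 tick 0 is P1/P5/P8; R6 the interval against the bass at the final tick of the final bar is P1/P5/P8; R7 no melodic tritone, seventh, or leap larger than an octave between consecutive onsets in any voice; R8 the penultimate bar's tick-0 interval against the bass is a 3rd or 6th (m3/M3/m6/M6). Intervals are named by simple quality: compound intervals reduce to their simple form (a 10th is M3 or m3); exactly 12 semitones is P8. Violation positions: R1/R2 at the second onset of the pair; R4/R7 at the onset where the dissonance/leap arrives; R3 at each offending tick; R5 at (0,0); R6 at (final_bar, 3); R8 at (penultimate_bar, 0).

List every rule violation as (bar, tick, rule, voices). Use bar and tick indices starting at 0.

bar 0: v0=A3 v1=A4 v2=C5 v3=E5 downbeat P5
bar 1: v0=B3 v1=D4 v2=B4 v3=A4 downbeat m7
bar 2: v0=A3 v1=D5 v2=E4 v3=E5 downbeat P5
bar 3: v0=G3 v1=E4 v2=D4 v3=D5 downbeat P5
bar 4: v0=B3 v1=D4 v2=F4 v3=F5 downbeat TT
bar 5: v0=C4 v1=E4 v2=G4 v3=B4 downbeat M7
bar 6: v0=A3 v1=F4 v2=E4 v3=C5 downbeat m3
bar 7: v0=B3 v1=G4 v2=B4 v3=D5 downbeat m3
bar 8: v0=A3 v1=A4 v2=C5 v3=E5 downbeat P5
  -> R5 @ bar 0 tick 0 v(0, 2): opens on m3
  -> R1 @ bar 1 tick 0 v(1, 3): A4/E5 P5 -> D4/A4 P5 similar
  -> R3 @ bar 1 tick 0 v(2, 3): B4 above A4
  -> R4 @ bar 1 tick 0 v(0, 3): B3/A4 m7 untreated
  -> R3 @ bar 1 tick 1 v(2, 3): B4 above A4
  -> R3 @ bar 1 tick 2 v(2, 3): B4 above A4
  -> R3 @ bar 1 tick 3 v(2, 3): B4 above A4
  -> R2 @ bar 2 tick 0 v(0, 2): B3/B4 P8 -> A3/E4 P5 similar
  -> R3 @ bar 2 tick 0 v(1, 2): D5 above E4
  -> R4 @ bar 2 tick 0 v(0, 1): A3/D5 P4 untreated
  -> R3 @ bar 2 tick 1 v(1, 2): D5 above E4
  -> R3 @ bar 2 tick 2 v(1, 2): D5 above E4
  -> R3 @ bar 2 tick 3 v(1, 2): D5 above E4
  -> R1 @ bar 3 tick 0 v(0, 2): A3/E4 P5 -> G3/D4 P5 similar
  -> R1 @ bar 3 tick 0 v(0, 3): A3/E5 P5 -> G3/D5 P5 similar
  -> R1 @ bar 3 tick 0 v(2, 3): E4/E5 P8 -> D4/D5 P8 similar
  -> R3 @ bar 3 tick 0 v(1, 2): E4 above D4
  -> R7 @ bar 3 tick 0 v(1,): D5->E4 leap 10st
  -> R3 @ bar 3 tick 1 v(1, 2): E4 above D4
  -> R3 @ bar 3 tick 2 v(1, 2): E4 above D4
  -> R3 @ bar 3 tick 3 v(1, 2): E4 above D4
  -> R1 @ bar 4 tick 0 v(2, 3): D4/D5 P8 -> F4/F5 P8 similar
  -> R4 @ bar 4 tick 0 v(0, 2): B3/F4 TT untreated
  -> R4 @ bar 4 tick 0 v(0, 3): B3/F5 TT untreated
  -> R2 @ bar 5 tick 0 v(0, 2): B3/F4 TT -> C4/G4 P5 similar
  -> R4 @ bar 5 tick 0 v(0, 3): C4/B4 M7 untreated
  -> R7 @ bar 5 tick 0 v(3,): F5->B4 leap 6st
  -> R1 @ bar 6 tick 0 v(0, 2): C4/G4 P5 -> A3/E4 P5 similar
  -> R1 @ bar 6 tick 0 v(1, 3): E4/B4 P5 -> F4/C5 P5 similar
  -> R3 @ bar 6 tick 0 v(1, 2): F4 above E4
  -> R3 @ bar 6 tick 1 v(1, 2): F4 above E4
  -> R3 @ bar 6 tick 2 v(1, 2): F4 above E4
  -> R3 @ bar 6 tick 3 v(1, 2): F4 above E4
  -> R1 @ bar 7 tick 0 v(1, 3): F4/C5 P5 -> G4/D5 P5 similar
  -> R2 @ bar 7 tick 0 v(0, 2): A3/E4 P5 -> B3/B4 P8 similar
  -> R8 @ bar 7 tick 0 v(0, 2): penult P8 not 3rd/6th
  -> R1 @ bar 8 tick 0 v(1, 3): G4/D5 P5 -> A4/E5 P5 similar
  -> R6 @ bar 8 tick 3 v(0, 2): closes on m3

(0, 0, R5, (0, 2))
(1, 0, R1, (1, 3))
(1, 0, R3, (2, 3))
(1, 0, R4, (0, 3))
(1, 1, R3, (2, 3))
(1, 2, R3, (2, 3))
(1, 3, R3, (2, 3))
(2, 0, R2, (0, 2))
(2, 0, R3, (1, 2))
(2, 0, R4, (0, 1))
(2, 1, R3, (1, 2))
(2, 2, R3, (1, 2))
(2, 3, R3, (1, 2))
(3, 0, R1, (0, 2))
(3, 0, R1, (0, 3))
(3, 0, R1, (2, 3))
(3, 0, R3, (1, 2))
(3, 0, R7, (1,))
(3, 1, R3, (1, 2))
(3, 2, R3, (1, 2))
(3, 3, R3, (1, 2))
(4, 0, R1, (2, 3))
(4, 0, R4, (0, 2))
(4, 0, R4, (0, 3))
(5, 0, R2, (0, 2))
(5, 0, R4, (0, 3))
(5, 0, R7, (3,))
(6, 0, R1, (0, 2))
(6, 0, R1, (1, 3))
(6, 0, R3, (1, 2))
(6, 1, R3, (1, 2))
(6, 2, R3, (1, 2))
(6, 3, R3, (1, 2))
(7, 0, R1, (1, 3))
(7, 0, R2, (0, 2))
(7, 0, R8, (0, 2))
(8, 0, R1, (1, 3))
(8, 3, R6, (0, 2))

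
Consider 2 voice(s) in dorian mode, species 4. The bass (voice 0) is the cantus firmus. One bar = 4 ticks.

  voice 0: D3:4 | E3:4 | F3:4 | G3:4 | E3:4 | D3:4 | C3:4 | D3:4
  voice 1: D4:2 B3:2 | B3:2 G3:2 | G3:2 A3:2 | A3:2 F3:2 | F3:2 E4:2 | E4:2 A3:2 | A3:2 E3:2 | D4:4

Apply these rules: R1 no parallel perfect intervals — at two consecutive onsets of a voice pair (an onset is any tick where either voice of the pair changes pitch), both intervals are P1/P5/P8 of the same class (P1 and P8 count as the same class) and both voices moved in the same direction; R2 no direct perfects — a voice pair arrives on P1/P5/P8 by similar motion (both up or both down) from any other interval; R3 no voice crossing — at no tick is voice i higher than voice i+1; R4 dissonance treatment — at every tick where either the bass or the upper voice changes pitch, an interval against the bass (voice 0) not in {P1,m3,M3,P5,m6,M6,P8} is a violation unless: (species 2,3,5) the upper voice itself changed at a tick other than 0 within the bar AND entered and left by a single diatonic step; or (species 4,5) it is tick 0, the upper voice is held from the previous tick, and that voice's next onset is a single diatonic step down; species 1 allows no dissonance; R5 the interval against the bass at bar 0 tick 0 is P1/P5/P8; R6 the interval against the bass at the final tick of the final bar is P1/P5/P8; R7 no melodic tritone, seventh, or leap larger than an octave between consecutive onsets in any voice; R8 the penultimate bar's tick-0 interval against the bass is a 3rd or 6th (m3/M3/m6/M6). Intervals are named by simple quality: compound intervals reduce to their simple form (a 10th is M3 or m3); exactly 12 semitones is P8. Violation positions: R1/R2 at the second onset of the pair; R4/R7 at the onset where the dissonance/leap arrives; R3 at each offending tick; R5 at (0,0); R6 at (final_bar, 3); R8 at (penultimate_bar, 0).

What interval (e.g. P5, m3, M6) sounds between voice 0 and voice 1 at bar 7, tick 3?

voice 0=D3 voice 1=D4 -> P8

P8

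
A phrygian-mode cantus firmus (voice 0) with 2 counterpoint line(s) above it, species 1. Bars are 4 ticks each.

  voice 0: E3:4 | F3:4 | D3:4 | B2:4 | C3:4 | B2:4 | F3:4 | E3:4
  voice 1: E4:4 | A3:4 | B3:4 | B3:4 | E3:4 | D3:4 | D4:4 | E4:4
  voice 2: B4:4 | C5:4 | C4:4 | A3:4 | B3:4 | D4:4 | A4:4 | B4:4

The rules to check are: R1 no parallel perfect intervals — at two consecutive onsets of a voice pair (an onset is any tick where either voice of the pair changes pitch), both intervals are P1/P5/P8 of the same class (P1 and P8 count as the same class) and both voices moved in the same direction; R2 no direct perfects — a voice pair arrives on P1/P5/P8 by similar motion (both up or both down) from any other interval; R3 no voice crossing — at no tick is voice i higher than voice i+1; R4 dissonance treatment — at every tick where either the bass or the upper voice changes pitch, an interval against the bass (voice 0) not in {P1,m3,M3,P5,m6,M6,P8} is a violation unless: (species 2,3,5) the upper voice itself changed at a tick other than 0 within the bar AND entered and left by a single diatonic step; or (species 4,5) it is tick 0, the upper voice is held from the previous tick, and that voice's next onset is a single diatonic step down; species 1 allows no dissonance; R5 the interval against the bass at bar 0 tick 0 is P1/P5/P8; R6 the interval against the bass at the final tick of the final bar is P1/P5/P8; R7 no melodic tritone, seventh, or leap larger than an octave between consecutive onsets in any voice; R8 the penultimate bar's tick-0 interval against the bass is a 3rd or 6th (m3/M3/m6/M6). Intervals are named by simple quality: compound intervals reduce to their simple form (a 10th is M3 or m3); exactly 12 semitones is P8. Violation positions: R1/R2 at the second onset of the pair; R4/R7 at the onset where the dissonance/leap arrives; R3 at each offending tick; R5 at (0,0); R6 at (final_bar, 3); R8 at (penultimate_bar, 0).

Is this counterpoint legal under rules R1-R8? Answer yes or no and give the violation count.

bar 0: v0=E3 v1=E4 v2=B4 (P5)
bar 1: v0=F3 v1=A3 v2=C5 (P5)
bar 2: v0=D3 v1=B3 v2=C4 (m7)
bar 3: v0=B2 v1=B3 v2=A3 (m7)
bar 4: v0=C3 v1=E3 v2=B3 (M7)
bar 5: v0=B2 v1=D3 v2=D4 (m3)
bar 6: v0=F3 v1=D4 v2=A4 (M3)
bar 7: v0=E3 v1=E4 v2=B4 (P5)
  R1 @ bar1.0: E3/B4 P5 -> F3/C5 P5 similar
  R4 @ bar2.0: D3/C4 m7 untreated
  R3 @ bar3.0: B3 above A3
  R4 @ bar3.0: B2/A3 m7 untreated
  R3 @ bar3.1: B3 above A3
  R3 @ bar3.2: B3 above A3
  R3 @ bar3.3: B3 above A3
  R4 @ bar4.0: C3/B3 M7 untreated
  R2 @ bar6.0: D3/D4 P8 -> D4/A4 P5 similar
  R7 @ bar6.0: B2->F3 leap 6st
  R1 @ bar7.0: D4/A4 P5 -> E4/B4 P5 similar

No (11 violations)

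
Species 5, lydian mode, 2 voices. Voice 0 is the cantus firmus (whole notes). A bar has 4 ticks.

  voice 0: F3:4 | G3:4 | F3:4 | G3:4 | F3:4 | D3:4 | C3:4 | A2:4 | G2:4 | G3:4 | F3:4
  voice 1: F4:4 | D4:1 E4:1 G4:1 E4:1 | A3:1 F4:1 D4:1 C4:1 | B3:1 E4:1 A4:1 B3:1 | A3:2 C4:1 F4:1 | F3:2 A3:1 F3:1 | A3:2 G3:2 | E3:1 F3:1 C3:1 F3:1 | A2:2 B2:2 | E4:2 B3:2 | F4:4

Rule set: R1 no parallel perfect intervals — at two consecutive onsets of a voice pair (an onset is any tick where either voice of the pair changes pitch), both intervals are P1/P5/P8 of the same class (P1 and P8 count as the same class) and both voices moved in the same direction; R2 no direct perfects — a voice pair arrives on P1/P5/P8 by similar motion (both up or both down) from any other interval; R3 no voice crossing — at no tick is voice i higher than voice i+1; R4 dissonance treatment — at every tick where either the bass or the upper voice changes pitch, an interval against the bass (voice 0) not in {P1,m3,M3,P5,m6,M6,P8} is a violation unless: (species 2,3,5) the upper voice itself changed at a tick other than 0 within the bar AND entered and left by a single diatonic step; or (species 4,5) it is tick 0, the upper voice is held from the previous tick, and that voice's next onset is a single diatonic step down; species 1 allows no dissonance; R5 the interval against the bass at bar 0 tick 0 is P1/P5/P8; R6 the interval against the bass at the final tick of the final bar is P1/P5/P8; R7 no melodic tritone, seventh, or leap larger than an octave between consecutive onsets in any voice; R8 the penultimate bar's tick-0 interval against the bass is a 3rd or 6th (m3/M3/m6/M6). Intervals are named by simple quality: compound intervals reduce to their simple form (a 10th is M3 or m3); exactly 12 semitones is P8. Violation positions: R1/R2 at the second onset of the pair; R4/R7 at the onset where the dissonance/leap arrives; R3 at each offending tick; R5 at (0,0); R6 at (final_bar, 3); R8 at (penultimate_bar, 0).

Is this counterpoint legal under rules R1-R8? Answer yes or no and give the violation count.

No (6 violations)

bar 0: v0=F3 v1=F4 (P8)
bar 1: v0=G3 v1=D4 (P5)
bar 2: v0=F3 v1=A3 (M3)
bar 3: v0=G3 v1=B3 (M3)
bar 4: v0=F3 v1=A3 (M3)
bar 5: v0=D3 v1=F3 (m3)
bar 6: v0=C3 v1=A3 (M6)
bar 7: v0=A2 v1=E3 (P5)
bar 8: v0=G2 v1=A2 (M2)
bar 9: v0=G3 v1=E4 (M6)
bar 10: v0=F3 v1=F4 (P8)
  R4 @ bar3.2: G3/A4 M2 untreated
  R7 @ bar3.3: A4->B3 leap 10st
  R1 @ bar7.0: C3/G3 P5 -> A2/E3 P5 similar
  R4 @ bar8.0: G2/A2 M2 untreated
  R7 @ bar9.0: B2->E4 leap 17st
  R7 @ bar10.0: B3->F4 leap 6st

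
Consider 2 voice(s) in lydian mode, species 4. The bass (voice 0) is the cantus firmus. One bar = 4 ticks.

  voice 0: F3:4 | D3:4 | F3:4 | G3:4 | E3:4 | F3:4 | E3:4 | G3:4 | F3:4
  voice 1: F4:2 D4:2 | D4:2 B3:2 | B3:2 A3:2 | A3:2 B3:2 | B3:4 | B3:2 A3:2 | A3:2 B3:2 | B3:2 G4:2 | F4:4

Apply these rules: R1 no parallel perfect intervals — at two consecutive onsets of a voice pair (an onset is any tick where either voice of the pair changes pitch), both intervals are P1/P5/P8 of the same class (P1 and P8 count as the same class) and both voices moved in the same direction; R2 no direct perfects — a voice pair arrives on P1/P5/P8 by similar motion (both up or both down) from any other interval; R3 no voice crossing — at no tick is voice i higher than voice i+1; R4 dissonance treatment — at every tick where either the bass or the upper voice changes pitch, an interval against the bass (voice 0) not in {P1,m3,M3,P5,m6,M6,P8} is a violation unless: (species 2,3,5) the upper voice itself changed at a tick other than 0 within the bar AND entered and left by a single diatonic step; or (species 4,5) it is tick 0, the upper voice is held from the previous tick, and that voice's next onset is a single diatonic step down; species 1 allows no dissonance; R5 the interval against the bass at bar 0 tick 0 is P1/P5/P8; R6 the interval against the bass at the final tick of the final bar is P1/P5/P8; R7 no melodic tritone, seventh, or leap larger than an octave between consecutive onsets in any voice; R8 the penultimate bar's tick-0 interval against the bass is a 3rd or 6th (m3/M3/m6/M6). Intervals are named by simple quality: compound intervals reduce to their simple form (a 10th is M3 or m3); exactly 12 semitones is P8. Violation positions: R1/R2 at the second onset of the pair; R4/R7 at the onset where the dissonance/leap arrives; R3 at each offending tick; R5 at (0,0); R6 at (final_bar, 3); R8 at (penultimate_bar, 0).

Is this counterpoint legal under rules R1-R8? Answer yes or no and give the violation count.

No (3 violations)

bar 0: v0=F3 v1=F4 (P8)
bar 1: v0=D3 v1=D4 (P8)
bar 2: v0=F3 v1=B3 (TT)
bar 3: v0=G3 v1=A3 (M2)
bar 4: v0=E3 v1=B3 (P5)
bar 5: v0=F3 v1=B3 (TT)
bar 6: v0=E3 v1=A3 (P4)
bar 7: v0=G3 v1=B3 (M3)
bar 8: v0=F3 v1=F4 (P8)
  R4 @ bar3.0: G3/A3 M2 untreated
  R4 @ bar6.0: E3/A3 P4 untreated
  R1 @ bar8.0: G3/G4 P8 -> F3/F4 P8 similar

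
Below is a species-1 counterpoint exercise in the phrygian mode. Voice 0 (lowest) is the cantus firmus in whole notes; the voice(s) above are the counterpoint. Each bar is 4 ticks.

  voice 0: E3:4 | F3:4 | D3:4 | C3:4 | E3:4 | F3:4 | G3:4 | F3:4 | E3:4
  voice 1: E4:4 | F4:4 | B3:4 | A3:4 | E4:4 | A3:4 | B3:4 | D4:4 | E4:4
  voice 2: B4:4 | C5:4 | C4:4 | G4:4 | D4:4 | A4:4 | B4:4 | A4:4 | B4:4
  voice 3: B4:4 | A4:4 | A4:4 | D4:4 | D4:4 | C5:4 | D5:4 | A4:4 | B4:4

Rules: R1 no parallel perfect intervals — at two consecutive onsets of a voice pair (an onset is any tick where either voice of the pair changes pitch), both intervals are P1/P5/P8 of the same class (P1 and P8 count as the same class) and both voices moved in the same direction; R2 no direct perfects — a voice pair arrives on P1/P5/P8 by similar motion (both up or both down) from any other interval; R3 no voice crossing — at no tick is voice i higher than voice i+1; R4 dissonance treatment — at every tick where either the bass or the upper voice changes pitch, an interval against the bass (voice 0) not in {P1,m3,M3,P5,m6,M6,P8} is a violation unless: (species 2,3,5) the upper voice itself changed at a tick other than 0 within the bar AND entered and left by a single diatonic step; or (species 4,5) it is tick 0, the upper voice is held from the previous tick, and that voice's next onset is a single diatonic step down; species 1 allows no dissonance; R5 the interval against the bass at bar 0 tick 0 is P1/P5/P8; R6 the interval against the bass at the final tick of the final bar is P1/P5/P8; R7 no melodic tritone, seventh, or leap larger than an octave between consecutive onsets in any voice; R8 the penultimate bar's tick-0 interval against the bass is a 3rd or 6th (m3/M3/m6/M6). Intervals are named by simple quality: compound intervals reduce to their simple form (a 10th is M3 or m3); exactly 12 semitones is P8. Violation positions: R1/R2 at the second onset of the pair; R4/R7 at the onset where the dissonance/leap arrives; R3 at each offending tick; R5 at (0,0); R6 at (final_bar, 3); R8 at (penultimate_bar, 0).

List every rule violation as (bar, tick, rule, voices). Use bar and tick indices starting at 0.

bar 0: v0=E3 v1=E4 v2=B4 v3=B4 downbeat P5
bar 1: v0=F3 v1=F4 v2=C5 v3=A4 downbeat M3
bar 2: v0=D3 v1=B3 v2=C4 v3=A4 downbeat P5
bar 3: v0=C3 v1=A3 v2=G4 v3=D4 downbeat M2
bar 4: v0=E3 v1=E4 v2=D4 v3=D4 downbeat m7
bar 5: v0=F3 v1=A3 v2=A4 v3=C5 downbeat P5
bar 6: v0=G3 v1=B3 v2=B4 v3=D5 downbeat P5
bar 7: v0=F3 v1=D4 v2=A4 v3=A4 downbeat M3
bar 8: v0=E3 v1=E4 v2=B4 v3=B4 downbeat P5
  -> R1 @ bar 1 tick 0 v(0, 1): E3/E4 P8 -> F3/F4 P8 similar
  -> R1 @ bar 1 tick 0 v(0, 2): E3/B4 P5 -> F3/C5 P5 similar
  -> R1 @ bar 1 tick 0 v(1, 2): E4/B4 P5 -> F4/C5 P5 similar
  -> R3 @ bar 1 tick 0 v(2, 3): C5 above A4
  -> R3 @ bar 1 tick 1 v(2, 3): C5 above A4
  -> R3 @ bar 1 tick 2 v(2, 3): C5 above A4
  -> R3 @ bar 1 tick 3 v(2, 3): C5 above A4
  -> R4 @ bar 2 tick 0 v(0, 2): D3/C4 m7 untreated
  -> R7 @ bar 2 tick 0 v(1,): F4->B3 leap 6st
  -> R3 @ bar 3 tick 0 v(2, 3): G4 above D4
  -> R4 @ bar 3 tick 0 v(0, 3): C3/D4 M2 untreated
  -> R3 @ bar 3 tick 1 v(2, 3): G4 above D4
  -> R3 @ bar 3 tick 2 v(2, 3): G4 above D4
  -> R3 @ bar 3 tick 3 v(2, 3): G4 above D4
  -> R2 @ bar 4 tick 0 v(0, 1): C3/A3 M6 -> E3/E4 P8 similar
  -> R3 @ bar 4 tick 0 v(1, 2): E4 above D4
  -> R4 @ bar 4 tick 0 v(0, 2): E3/D4 m7 untreated
  -> R4 @ bar 4 tick 0 v(0, 3): E3/D4 m7 untreated
  -> R3 @ bar 4 tick 1 v(1, 2): E4 above D4
  -> R3 @ bar 4 tick 2 v(1, 2): E4 above D4
  -> R3 @ bar 4 tick 3 v(1, 2): E4 above D4
  -> R2 @ bar 5 tick 0 v(0, 3): E3/D4 m7 -> F3/C5 P5 similar
  -> R7 @ bar 5 tick 0 v(3,): D4->C5 leap 10st
  -> R1 @ bar 6 tick 0 v(0, 3): F3/C5 P5 -> G3/D5 P5 similar
  -> R1 @ bar 6 tick 0 v(1, 2): A3/A4 P8 -> B3/B4 P8 similar
  -> R2 @ bar 7 tick 0 v(2, 3): B4/D5 m3 -> A4/A4 P1 similar
  -> R1 @ bar 8 tick 0 v(1, 2): D4/A4 P5 -> E4/B4 P5 similar
  -> R1 @ bar 8 tick 0 v(1, 3): D4/A4 P5 -> E4/B4 P5 similar
  -> R1 @ bar 8 tick 0 v(2, 3): A4/A4 P1 -> B4/B4 P1 similar

(1, 0, R1, (0, 1))
(1, 0, R1, (0, 2))
(1, 0, R1, (1, 2))
(1, 0, R3, (2, 3))
(1, 1, R3, (2, 3))
(1, 2, R3, (2, 3))
(1, 3, R3, (2, 3))
(2, 0, R4, (0, 2))
(2, 0, R7, (1,))
(3, 0, R3, (2, 3))
(3, 0, R4, (0, 3))
(3, 1, R3, (2, 3))
(3, 2, R3, (2, 3))
(3, 3, R3, (2, 3))
(4, 0, R2, (0, 1))
(4, 0, R3, (1, 2))
(4, 0, R4, (0, 2))
(4, 0, R4, (0, 3))
(4, 1, R3, (1, 2))
(4, 2, R3, (1, 2))
(4, 3, R3, (1, 2))
(5, 0, R2, (0, 3))
(5, 0, R7, (3,))
(6, 0, R1, (0, 3))
(6, 0, R1, (1, 2))
(7, 0, R2, (2, 3))
(8, 0, R1, (1, 2))
(8, 0, R1, (1, 3))
(8, 0, R1, (2, 3))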